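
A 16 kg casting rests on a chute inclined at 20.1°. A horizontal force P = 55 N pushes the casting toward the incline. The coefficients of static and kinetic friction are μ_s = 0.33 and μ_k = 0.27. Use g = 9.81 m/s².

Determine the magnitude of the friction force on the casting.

f ≈ 2.29 N (up the incline)

Resolve perpendicular to the incline: N = m g cos θ + P sin θ = 16×9.81×cos 20.1° + 55×sin 20.1° = 166.3 N.
Parallel to the incline: P cos θ − m g sin θ = 51.65 − 53.94 = -2.291 N; the friction needed to balance this is 2.291 N acting up the slope.
The limit of static friction is μ_s N = 54.88 N.
|f_req| = 2.291 ≤ 54.88 N → the casting is in equilibrium; friction equals the required value.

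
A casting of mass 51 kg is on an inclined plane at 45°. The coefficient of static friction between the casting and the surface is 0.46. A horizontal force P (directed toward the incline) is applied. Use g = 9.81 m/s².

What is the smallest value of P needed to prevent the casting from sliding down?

P_min ≈ 185 N

The casting tends to slide down (tan θ > μ_s), so at the point of impending slip friction acts up-slope at its limit: f = μ_s N.
Perpendicular to the incline: N = m g cos θ + P sin θ.
Along the incline: P cos θ + μ_s N = m g sin θ, i.e. P cos θ + μ_s (m g cos θ + P sin θ) = m g sin θ.
Solving, P (cos θ + μ_s sin θ) = m g (sin θ − μ_s cos θ), so P = 500×0.3818/1.032 = 185 N.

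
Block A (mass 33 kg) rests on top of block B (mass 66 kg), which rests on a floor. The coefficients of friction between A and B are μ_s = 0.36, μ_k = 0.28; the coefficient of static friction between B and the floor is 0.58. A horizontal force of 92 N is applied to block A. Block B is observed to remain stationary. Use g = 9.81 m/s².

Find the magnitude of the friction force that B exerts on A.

Normal force at the A–B interface: N₁ = m_A g = 323.7 N.
So the A–B interface can sustain at most μ_s N₁ = 116.5 N of static friction.
P = 92 N is within that limit, so A and B move together (both at rest); the A–B friction is simply f₁ = P = 92 N.
By Newton's third law B feels 92 N forward from A. With B stationary, the floor's static friction on B balances it: f₂ = 92 N (well within μ_s(m_A+m_B)g = 563.3 N).

f ≈ 92 N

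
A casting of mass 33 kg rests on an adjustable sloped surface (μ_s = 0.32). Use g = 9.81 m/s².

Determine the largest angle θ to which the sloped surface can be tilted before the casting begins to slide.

θ_max ≈ 17.7°

At the slip threshold, m g sin θ = μ_s · m g cos θ, so tan θ = μ_s.
θ_max = arctan(0.32) = 17.7°.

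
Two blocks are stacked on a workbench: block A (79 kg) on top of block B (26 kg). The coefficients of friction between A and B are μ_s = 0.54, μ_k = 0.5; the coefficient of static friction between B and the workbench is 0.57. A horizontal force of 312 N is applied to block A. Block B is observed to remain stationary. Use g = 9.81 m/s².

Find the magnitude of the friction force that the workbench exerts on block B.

Normal force at the A–B interface: N₁ = m_A g = 775 N.
So the A–B interface can sustain at most μ_s N₁ = 418.5 N of static friction.
Since P = 312 N ≤ 418.5 N, A does not slip on B; friction on A equals P = 312 N.
By Newton's third law B feels 312 N forward from A. With B stationary, the floor's static friction on B balances it: f₂ = 312 N (well within μ_s(m_A+m_B)g = 587.1 N).

f ≈ 312 N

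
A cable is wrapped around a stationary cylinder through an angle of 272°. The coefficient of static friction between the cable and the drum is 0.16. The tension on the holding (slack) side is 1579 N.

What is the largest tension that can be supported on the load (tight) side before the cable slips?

T_max ≈ 3370 N

At impending slip the capstan equation gives T₂/T₁ = e^{μβ} with β in radians.
β = 272° × π/180 = 4.747 rad.
e^{μβ} = e^{0.16×4.747} = 2.137.
T₂ = T₁ · e^{μβ} = 1579 × 2.137 = 3370 N.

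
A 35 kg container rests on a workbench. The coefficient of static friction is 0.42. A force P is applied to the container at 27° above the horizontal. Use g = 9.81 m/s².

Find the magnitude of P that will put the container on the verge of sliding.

N = m g − P sin α (the pull lifts the container).
At impending slip, P cos α = μ_s N = μ_s (m g − P sin α).
Solving: P (cos α + μ_s sin α) = μ_s m g → P = 0.42×343/(cos 27° + 0.42 sin 27°) = 144/1.082 = 133 N.

P ≈ 133 N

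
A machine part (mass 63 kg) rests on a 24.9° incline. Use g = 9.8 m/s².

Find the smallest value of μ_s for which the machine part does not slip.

At the slip threshold m g sin θ = μ_s m g cos θ, so μ_s,min = tan θ.
μ_s,min = tan 24.9° = 0.464.

μ_s,min ≈ 0.464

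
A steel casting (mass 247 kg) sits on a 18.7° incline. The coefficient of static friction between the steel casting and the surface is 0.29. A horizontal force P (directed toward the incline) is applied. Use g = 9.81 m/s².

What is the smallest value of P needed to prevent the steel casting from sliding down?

P_min ≈ 107 N

The steel casting tends to slide down (tan θ > μ_s), so at the point of impending slip friction acts up-slope at its limit: f = μ_s N.
Perpendicular to the incline: N = m g cos θ + P sin θ.
Along the incline: P cos θ + μ_s N = m g sin θ, i.e. P cos θ + μ_s (m g cos θ + P sin θ) = m g sin θ.
Solving, P (cos θ + μ_s sin θ) = m g (sin θ − μ_s cos θ), so P = 2420×0.04592/1.04 = 107 N.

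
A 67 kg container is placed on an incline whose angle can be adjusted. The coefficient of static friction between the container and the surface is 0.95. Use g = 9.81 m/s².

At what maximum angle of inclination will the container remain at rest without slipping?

At the slip threshold, m g sin θ = μ_s · m g cos θ, so tan θ = μ_s.
θ_max = arctan(0.95) = 43.5°.

θ_max ≈ 43.5°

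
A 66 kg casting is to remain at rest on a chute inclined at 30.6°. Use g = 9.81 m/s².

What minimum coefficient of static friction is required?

At the slip threshold m g sin θ = μ_s m g cos θ, so μ_s,min = tan θ.
μ_s,min = tan 30.6° = 0.591.

μ_s,min ≈ 0.591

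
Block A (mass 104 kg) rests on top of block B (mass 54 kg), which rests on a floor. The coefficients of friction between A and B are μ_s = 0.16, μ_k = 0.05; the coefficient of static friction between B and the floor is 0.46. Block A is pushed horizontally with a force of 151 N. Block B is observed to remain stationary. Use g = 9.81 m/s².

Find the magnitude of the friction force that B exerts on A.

f ≈ 151 N

Normal force at the A–B interface: N₁ = m_A g = 1020 N.
Maximum static friction on A from B: μ_s N₁ = 0.16×1020 = 163.2 N.
Since P = 151 N ≤ 163.2 N, A does not slip on B; friction on A equals P = 151 N.
By Newton's third law B feels 151 N forward from A. With B stationary, the floor's static friction on B balances it: f₂ = 151 N (well within μ_s(m_A+m_B)g = 713 N).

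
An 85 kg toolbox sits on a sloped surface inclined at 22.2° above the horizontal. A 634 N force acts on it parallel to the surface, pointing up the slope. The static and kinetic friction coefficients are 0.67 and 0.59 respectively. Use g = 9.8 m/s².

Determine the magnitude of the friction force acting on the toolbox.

Normal force: N = m g cos θ = 85 × 9.8 × cos 22.2° = 771.3 N.
The friction needed for equilibrium is m g sin θ − P = 314.7 − 634 = -319.3 N, measured positive up-slope.
Static friction can supply at most μ_s N = 516.7 N.
Since |-319.3| ≤ 516.7 N, the toolbox remains in static equilibrium and friction takes exactly the required value.

f ≈ 319 N (down the incline)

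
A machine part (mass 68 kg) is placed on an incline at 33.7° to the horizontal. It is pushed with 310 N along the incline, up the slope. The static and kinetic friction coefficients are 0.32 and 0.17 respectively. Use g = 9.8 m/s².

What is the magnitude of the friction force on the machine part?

f ≈ 59.7 N (up the incline)

The normal reaction is N = m g cos θ = 554.4 N.
For equilibrium along the incline the friction force must supply f = m g sin θ − P = 369.7 − 310 = 59.75 N (positive meaning up-slope).
Maximum static friction available: μ_s N = 0.32 × 554.4 = 177.4 N.
Since |59.75| ≤ 177.4 N, static friction is sufficient; f equals the required value, not μ_s N.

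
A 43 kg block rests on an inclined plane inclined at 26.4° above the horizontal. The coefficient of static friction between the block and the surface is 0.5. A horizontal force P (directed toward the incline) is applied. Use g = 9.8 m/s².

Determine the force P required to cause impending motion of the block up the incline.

P ≈ 559 N

At impending motion up the slope, friction acts down-slope at its limit: f = μ_s N.
Perpendicular to the incline: N = m g cos θ + P sin θ.
Along the incline: P cos θ = m g sin θ + μ_s N = m g sin θ + μ_s (m g cos θ + P sin θ).
Solving, P (cos θ − μ_s sin θ) = m g (sin θ + μ_s cos θ), so P = 43×9.8×(sin 26.4° + 0.5 cos 26.4°)/(cos 26.4° − 0.5 sin 26.4°) = 421×0.8925/0.6734 = 559 N.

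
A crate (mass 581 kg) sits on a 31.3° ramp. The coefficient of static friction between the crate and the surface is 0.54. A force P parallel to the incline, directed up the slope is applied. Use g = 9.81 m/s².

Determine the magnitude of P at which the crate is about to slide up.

At impending motion up the slope, friction acts down-slope at its limit: f = μ_s N.
P is parallel to the surface, so N = m g cos θ = 4870 N.
Along the incline: P = m g sin θ + μ_s N = 2960 + 0.54×4870 = 5590 N.

P ≈ 5590 N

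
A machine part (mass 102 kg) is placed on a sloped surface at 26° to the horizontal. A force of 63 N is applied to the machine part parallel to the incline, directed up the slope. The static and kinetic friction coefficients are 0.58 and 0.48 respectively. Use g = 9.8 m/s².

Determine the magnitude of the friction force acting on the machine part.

Normal force: N = m g cos θ = 102 × 9.8 × cos 26° = 898.4 N.
For equilibrium along the incline the friction force must supply f = m g sin θ − P = 438.2 − 63 = 375.2 N (positive meaning up-slope).
Maximum static friction available: μ_s N = 0.58 × 898.4 = 521.1 N.
Since |375.2| ≤ 521.1 N, static friction is sufficient; f equals the required value, not μ_s N.

f ≈ 375 N (up the incline)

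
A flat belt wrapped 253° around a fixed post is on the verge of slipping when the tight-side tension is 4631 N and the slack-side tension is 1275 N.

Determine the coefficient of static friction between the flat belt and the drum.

μ ≈ 0.292

T₂/T₁ = e^{μβ} → μ = ln(T₂/T₁)/β.
β = 253° = 4.416 rad.
μ = ln(4631/1275)/4.416 = ln(3.632)/4.416 = 0.292.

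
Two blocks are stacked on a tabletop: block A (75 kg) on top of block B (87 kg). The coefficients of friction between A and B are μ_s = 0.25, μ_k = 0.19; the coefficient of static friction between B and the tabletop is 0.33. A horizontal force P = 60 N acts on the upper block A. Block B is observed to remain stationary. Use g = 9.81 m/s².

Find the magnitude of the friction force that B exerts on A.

Normal force at the A–B interface: N₁ = m_A g = 735.8 N.
Maximum static friction on A from B: μ_s N₁ = 0.25×735.8 = 183.9 N.
P = 60 N is within that limit, so A and B move together (both at rest); the A–B friction is simply f₁ = P = 60 N.
B experiences an equal 60 N forward from A (third law). B is in equilibrium, so the floor supplies f₂ = 60 N of static friction (limit μ_s(m_A+m_B)g = 524.4 N, not exceeded).

f ≈ 60 N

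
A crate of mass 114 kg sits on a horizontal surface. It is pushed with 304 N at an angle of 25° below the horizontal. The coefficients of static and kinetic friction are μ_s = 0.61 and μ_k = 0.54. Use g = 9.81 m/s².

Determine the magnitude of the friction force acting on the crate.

N = m g + P sin α = 1118 + 304×sin 25° = 1247 N.
For equilibrium, f = P cos α = 304×cos 25° = 275.5 N.
The static-friction limit is μ_s N = 760.6 N.
275.5 ≤ 760.6 N → static; friction equals the required 276 N.

f ≈ 276 N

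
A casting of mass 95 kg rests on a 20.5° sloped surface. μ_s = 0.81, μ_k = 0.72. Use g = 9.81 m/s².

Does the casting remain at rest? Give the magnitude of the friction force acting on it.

f ≈ 326 N

N = m g cos θ = 873 N.
Down-slope weight component: m g sin θ = 326 N.
μ_s N = 707 N.
326 ≤ 707 N, so it stays put; friction = 326 N.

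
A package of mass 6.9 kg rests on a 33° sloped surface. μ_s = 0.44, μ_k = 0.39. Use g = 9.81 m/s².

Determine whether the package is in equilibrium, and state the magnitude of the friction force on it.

f ≈ 22.1 N

N = m g cos θ = 56.8 N.
Down-slope weight component: m g sin θ = 36.9 N.
μ_s N = 25 N.
36.9 > 25 N, so it slides; kinetic friction f = μ_k N = 0.39×56.8 = 22.1 N.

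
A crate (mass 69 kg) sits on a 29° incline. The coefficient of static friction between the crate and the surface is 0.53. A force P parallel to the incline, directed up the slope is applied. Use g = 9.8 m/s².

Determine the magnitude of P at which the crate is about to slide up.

At impending motion up the slope, friction acts down-slope at its limit: f = μ_s N.
P is parallel to the surface, so N = m g cos θ = 591 N.
Along the incline: P = m g sin θ + μ_s N = 328 + 0.53×591 = 641 N.

P ≈ 641 N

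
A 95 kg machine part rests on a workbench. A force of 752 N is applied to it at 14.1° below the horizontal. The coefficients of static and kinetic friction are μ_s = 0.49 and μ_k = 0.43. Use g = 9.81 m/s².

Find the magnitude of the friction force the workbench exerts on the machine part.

f ≈ 480 N

N = m g + P sin α = 932 + 752×sin 14.1° = 1115 N.
The horizontal driving force is P cos α = 729.3 N, so equilibrium needs friction f = 729.3 N.
μ_s N = 0.49 × 1115 = 546.4 N.
The required friction exceeds μ_s N, so the machine part moves and f = μ_k N = 480 N.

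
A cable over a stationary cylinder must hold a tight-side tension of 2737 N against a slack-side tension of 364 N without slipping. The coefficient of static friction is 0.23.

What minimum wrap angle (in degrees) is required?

T₂/T₁ = e^{μβ} → β = ln(T₂/T₁)/μ.
β = ln(2737/364)/0.23 = 2.017/0.23 = 8.772 rad.
In degrees: β = 8.772 × 180/π = 503°.

β_min ≈ 503°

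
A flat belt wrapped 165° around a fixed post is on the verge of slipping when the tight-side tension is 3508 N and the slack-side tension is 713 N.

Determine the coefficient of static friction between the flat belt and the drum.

T₂/T₁ = e^{μβ} → μ = ln(T₂/T₁)/β.
β = 165° = 2.88 rad.
μ = ln(3508/713)/2.88 = ln(4.92)/2.88 = 0.553.

μ ≈ 0.553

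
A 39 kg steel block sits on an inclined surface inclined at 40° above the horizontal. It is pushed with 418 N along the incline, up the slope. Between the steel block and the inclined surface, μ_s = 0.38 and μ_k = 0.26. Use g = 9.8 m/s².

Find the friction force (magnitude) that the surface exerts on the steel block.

Perpendicular to the surface, N = m g cos θ = 39·9.8·cos 40° = 292.8 N.
Parallel to the incline, ΣF = 0 gives f = m g sin θ − P = 245.7 − 418 = -172.3 N (up-slope positive).
Static friction can supply at most μ_s N = 111.3 N.
Since |-172.3| > 111.3 N, static friction cannot hold it; the steel block slides up the incline and kinetic friction applies: f = μ_k N = 0.26 × 292.8 = 76.1 N.

f ≈ 76.1 N (down the incline)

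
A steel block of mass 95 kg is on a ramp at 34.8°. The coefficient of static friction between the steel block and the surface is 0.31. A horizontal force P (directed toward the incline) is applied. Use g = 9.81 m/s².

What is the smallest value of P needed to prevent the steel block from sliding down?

The steel block tends to slide down (tan θ > μ_s), so at the point of impending slip friction acts up-slope at its limit: f = μ_s N.
Perpendicular to the incline: N = m g cos θ + P sin θ.
Along the incline: P cos θ + μ_s N = m g sin θ, i.e. P cos θ + μ_s (m g cos θ + P sin θ) = m g sin θ.
Solving, P (cos θ + μ_s sin θ) = m g (sin θ − μ_s cos θ), so P = 932×0.3162/0.9981 = 295 N.

P_min ≈ 295 N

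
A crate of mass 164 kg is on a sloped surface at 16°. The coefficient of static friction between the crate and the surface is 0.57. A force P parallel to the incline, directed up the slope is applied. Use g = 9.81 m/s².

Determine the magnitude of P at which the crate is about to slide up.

At impending motion up the slope, friction acts down-slope at its limit: f = μ_s N.
P is parallel to the surface, so N = m g cos θ = 1550 N.
Along the incline: P = m g sin θ + μ_s N = 443 + 0.57×1550 = 1320 N.

P ≈ 1320 N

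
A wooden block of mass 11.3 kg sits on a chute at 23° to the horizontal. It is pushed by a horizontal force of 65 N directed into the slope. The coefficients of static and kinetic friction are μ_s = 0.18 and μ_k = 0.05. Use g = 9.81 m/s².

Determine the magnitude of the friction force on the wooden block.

Resolve perpendicular to the incline: N = m g cos θ + P sin θ = 11.3×9.81×cos 23° + 65×sin 23° = 127.4 N.
Along the incline, the net driving force (taking up-slope positive) is P cos θ − m g sin θ = 59.83 − 43.31 = 16.52 N, so equilibrium requires friction f = -16.52 N (down-slope).
Maximum static friction: μ_s N = 0.18 × 127.4 = 22.94 N.
Since 16.52 N is within the 22.94 N limit, the wooden block stays put and friction is exactly 16.5 N.

f ≈ 16.5 N (down the incline)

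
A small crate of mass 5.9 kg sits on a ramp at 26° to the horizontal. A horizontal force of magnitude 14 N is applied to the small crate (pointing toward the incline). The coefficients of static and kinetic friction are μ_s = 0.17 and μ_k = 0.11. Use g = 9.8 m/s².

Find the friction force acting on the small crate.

Resolve perpendicular to the incline: N = m g cos θ + P sin θ = 5.9×9.8×cos 26° + 14×sin 26° = 58.11 N.
Parallel to the incline: P cos θ − m g sin θ = 12.58 − 25.35 = -12.76 N; the friction needed to balance this is 12.76 N acting up the slope.
The limit of static friction is μ_s N = 9.878 N.
The required 12.76 N exceeds the static limit, so the small crate slides down-slope and f = μ_k N = 0.11×58.11 = 6.39 N.

f ≈ 6.39 N (up the incline)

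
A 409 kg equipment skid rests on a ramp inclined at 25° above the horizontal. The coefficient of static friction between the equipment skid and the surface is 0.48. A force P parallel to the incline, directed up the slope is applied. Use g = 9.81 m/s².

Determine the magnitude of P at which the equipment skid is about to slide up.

P ≈ 3440 N

At impending motion up the slope, friction acts down-slope at its limit: f = μ_s N.
P is parallel to the surface, so N = m g cos θ = 3640 N.
Along the incline: P = m g sin θ + μ_s N = 1700 + 0.48×3640 = 3440 N.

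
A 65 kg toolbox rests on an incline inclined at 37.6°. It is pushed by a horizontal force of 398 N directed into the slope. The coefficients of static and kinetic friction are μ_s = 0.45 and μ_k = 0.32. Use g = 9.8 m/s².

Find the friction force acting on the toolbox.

f ≈ 73.3 N (up the incline)

The horizontal push has a component P sin θ into the surface, so N = m g cos θ + P sin θ = 504.7 + 242.8 = 747.5 N.
Along the incline, the net driving force (taking up-slope positive) is P cos θ − m g sin θ = 315.3 − 388.7 = -73.33 N, so equilibrium requires friction f = 73.33 N (up-slope).
The limit of static friction is μ_s N = 336.4 N.
|f_req| = 73.33 ≤ 336.4 N → the toolbox is in equilibrium; friction equals the required value.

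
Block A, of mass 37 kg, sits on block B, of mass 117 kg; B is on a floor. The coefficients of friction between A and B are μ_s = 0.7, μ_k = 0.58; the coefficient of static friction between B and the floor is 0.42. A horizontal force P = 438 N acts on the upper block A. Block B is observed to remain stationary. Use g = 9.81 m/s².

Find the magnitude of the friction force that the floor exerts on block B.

f ≈ 211 N

Between the blocks, N₁ = m_A g = 363 N.
Maximum static friction on A from B: μ_s N₁ = 0.7×363 = 254.1 N.
Since P = 438 N > 254.1 N, A slides on B; the A–B friction is kinetic: f₁ = μ_k N₁ = 0.58×363 = 211 N.
B experiences an equal 211 N forward from A (third law). B is in equilibrium, so the floor supplies f₂ = 211 N of static friction (limit μ_s(m_A+m_B)g = 634.5 N, not exceeded).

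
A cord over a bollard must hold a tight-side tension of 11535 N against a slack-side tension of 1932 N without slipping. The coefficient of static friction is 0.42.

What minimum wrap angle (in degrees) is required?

T₂/T₁ = e^{μβ} → β = ln(T₂/T₁)/μ.
β = ln(11535/1932)/0.42 = 1.787/0.42 = 4.254 rad.
In degrees: β = 4.254 × 180/π = 244°.

β_min ≈ 244°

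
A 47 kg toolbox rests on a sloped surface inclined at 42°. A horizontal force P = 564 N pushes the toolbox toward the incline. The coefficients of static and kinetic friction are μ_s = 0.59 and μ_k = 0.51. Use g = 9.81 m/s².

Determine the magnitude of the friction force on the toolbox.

The horizontal push has a component P sin θ into the surface, so N = m g cos θ + P sin θ = 342.6 + 377.4 = 720 N.
Parallel to the incline: P cos θ − m g sin θ = 419.1 − 308.5 = 110.6 N; the friction needed to balance this is 110.6 N acting down the slope.
Maximum static friction: μ_s N = 0.59 × 720 = 424.8 N.
|f_req| = 110.6 ≤ 424.8 N → the toolbox is in equilibrium; friction equals the required value.

f ≈ 111 N (down the incline)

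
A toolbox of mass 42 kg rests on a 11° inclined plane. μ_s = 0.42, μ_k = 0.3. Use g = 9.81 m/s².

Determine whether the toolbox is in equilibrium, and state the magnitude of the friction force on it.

f ≈ 78.6 N

N = m g cos θ = 404 N.
Down-slope weight component: m g sin θ = 78.6 N.
μ_s N = 170 N.
78.6 ≤ 170 N, so it stays put; friction = 78.6 N.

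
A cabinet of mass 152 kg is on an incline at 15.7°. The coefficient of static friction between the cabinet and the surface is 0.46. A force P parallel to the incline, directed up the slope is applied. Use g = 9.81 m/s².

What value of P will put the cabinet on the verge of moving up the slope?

At impending motion up the slope, friction acts down-slope at its limit: f = μ_s N.
P is parallel to the surface, so N = m g cos θ = 1440 N.
Along the incline: P = m g sin θ + μ_s N = 403 + 0.46×1440 = 1060 N.

P ≈ 1060 N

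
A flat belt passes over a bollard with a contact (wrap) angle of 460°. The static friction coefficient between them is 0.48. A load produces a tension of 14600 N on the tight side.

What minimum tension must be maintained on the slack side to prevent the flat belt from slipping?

Capstan equation at impending slip: T_tight/T_slack = e^{μβ}.
β = 460° = 8.029 rad; e^{μβ} = e^{0.48×8.029} = 47.17.
T_slack = T_tight / e^{μβ} = 14600 / 47.17 = 310 N.

T_min ≈ 310 N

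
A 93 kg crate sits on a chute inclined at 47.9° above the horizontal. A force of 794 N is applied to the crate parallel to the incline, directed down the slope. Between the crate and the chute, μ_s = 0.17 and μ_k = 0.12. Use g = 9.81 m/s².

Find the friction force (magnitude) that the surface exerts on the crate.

f ≈ 73.4 N (up the incline)

Normal force: N = m g cos θ = 93 × 9.81 × cos 47.9° = 611.7 N.
Parallel to the incline, ΣF = 0 gives f = m g sin θ + P = 676.9 + 794 = 1471 N (up-slope positive).
Static friction can supply at most μ_s N = 104 N.
Since |1471| > 104 N, static friction cannot hold it; the crate slides down the incline and kinetic friction applies: f = μ_k N = 0.12 × 611.7 = 73.4 N.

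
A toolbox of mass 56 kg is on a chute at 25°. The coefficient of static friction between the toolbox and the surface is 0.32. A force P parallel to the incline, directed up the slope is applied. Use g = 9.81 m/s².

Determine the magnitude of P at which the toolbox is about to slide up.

P ≈ 391 N

At impending motion up the slope, friction acts down-slope at its limit: f = μ_s N.
P is parallel to the surface, so N = m g cos θ = 498 N.
Along the incline: P = m g sin θ + μ_s N = 232 + 0.32×498 = 391 N.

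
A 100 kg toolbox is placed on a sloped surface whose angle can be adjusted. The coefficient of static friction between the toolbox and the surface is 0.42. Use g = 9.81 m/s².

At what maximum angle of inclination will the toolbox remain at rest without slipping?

At the slip threshold, m g sin θ = μ_s · m g cos θ, so tan θ = μ_s.
θ_max = arctan(0.42) = 22.8°.

θ_max ≈ 22.8°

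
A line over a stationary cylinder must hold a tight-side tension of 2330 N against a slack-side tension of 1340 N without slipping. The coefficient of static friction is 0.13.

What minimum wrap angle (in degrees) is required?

β_min ≈ 244°

T₂/T₁ = e^{μβ} → β = ln(T₂/T₁)/μ.
β = ln(2330/1340)/0.13 = 0.5532/0.13 = 4.255 rad.
In degrees: β = 4.255 × 180/π = 244°.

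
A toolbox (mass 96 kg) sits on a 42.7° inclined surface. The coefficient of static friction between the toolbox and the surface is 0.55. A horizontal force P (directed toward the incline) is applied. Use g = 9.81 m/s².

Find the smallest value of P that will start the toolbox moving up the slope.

At impending motion up the slope, friction acts down-slope at its limit: f = μ_s N.
Perpendicular to the incline: N = m g cos θ + P sin θ.
Along the incline: P cos θ = m g sin θ + μ_s N = m g sin θ + μ_s (m g cos θ + P sin θ).
Solving, P (cos θ − μ_s sin θ) = m g (sin θ + μ_s cos θ), so P = 96×9.81×(sin 42.7° + 0.55 cos 42.7°)/(cos 42.7° − 0.55 sin 42.7°) = 942×1.082/0.3619 = 2820 N.

P ≈ 2820 N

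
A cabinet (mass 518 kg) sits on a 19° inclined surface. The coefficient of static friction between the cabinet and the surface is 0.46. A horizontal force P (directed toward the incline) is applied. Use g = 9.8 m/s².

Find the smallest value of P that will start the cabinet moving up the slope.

P ≈ 4850 N

At impending motion up the slope, friction acts down-slope at its limit: f = μ_s N.
Perpendicular to the incline: N = m g cos θ + P sin θ.
Along the incline: P cos θ = m g sin θ + μ_s N = m g sin θ + μ_s (m g cos θ + P sin θ).
Solving, P (cos θ − μ_s sin θ) = m g (sin θ + μ_s cos θ), so P = 518×9.8×(sin 19° + 0.46 cos 19°)/(cos 19° − 0.46 sin 19°) = 5080×0.7605/0.7958 = 4850 N.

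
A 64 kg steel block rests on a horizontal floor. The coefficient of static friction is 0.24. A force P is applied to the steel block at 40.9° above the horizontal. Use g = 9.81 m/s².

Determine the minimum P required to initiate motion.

P ≈ 165 N

N = m g − P sin α (the pull lifts the steel block).
At impending slip, P cos α = μ_s N = μ_s (m g − P sin α).
Solving: P (cos α + μ_s sin α) = μ_s m g → P = 0.24×628/(cos 40.9° + 0.24 sin 40.9°) = 151/0.913 = 165 N.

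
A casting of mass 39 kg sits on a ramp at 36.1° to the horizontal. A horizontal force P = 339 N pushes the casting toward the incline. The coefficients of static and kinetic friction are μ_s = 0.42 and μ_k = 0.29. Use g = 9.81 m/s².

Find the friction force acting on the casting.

The horizontal push has a component P sin θ into the surface, so N = m g cos θ + P sin θ = 309.1 + 199.7 = 508.9 N.
Parallel to the incline: P cos θ − m g sin θ = 273.9 − 225.4 = 48.49 N; the friction needed to balance this is 48.49 N acting down the slope.
The limit of static friction is μ_s N = 213.7 N.
Since 48.49 N is within the 213.7 N limit, the casting stays put and friction is exactly 48.5 N.

f ≈ 48.5 N (down the incline)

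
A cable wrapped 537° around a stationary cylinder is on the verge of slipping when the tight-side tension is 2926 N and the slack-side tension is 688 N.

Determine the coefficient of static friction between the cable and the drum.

T₂/T₁ = e^{μβ} → μ = ln(T₂/T₁)/β.
β = 537° = 9.372 rad.
μ = ln(2926/688)/9.372 = ln(4.253)/9.372 = 0.154.

μ ≈ 0.154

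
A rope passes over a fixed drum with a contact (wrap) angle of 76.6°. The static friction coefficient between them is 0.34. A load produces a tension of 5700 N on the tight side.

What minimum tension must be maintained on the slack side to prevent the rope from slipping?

T_min ≈ 3620 N

Capstan equation at impending slip: T_tight/T_slack = e^{μβ}.
β = 76.6° = 1.337 rad; e^{μβ} = e^{0.34×1.337} = 1.575.
T_slack = T_tight / e^{μβ} = 5700 / 1.575 = 3620 N.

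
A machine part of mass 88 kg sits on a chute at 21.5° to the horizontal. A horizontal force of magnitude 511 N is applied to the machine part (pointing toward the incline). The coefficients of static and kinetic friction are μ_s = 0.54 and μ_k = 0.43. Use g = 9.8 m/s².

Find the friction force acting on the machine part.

f ≈ 159 N (down the incline)

Resolve perpendicular to the incline: N = m g cos θ + P sin θ = 88×9.8×cos 21.5° + 511×sin 21.5° = 989.7 N.
Along the incline, the net driving force (taking up-slope positive) is P cos θ − m g sin θ = 475.4 − 316.1 = 159.4 N, so equilibrium requires friction f = -159.4 N (down-slope).
The limit of static friction is μ_s N = 534.4 N.
|f_req| = 159.4 ≤ 534.4 N → the machine part is in equilibrium; friction equals the required value.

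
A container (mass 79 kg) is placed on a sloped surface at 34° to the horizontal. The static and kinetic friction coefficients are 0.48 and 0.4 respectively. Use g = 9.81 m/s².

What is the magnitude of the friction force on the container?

The normal reaction is N = m g cos θ = 642.5 N.
For equilibrium along the incline, friction must balance the weight component: f = m g sin θ = 433.4 N up the slope.
Static friction can supply at most μ_s N = 308.4 N.
Since |433.4| > 308.4 N, static friction cannot hold it; the container slides down the incline and kinetic friction applies: f = μ_k N = 0.4 × 642.5 = 257 N.

f ≈ 257 N (up the incline)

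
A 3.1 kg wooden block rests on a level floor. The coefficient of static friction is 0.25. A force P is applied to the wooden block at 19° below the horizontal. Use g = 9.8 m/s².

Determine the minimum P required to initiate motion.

N = m g + P sin α (the push presses the wooden block into the level floor).
At impending slip, P cos α = μ_s N = μ_s (m g + P sin α).
Solving: P (cos α − μ_s sin α) = μ_s m g → P = 0.25×30.4/(cos 19° − 0.25 sin 19°) = 7.6/0.8641 = 8.79 N.

P ≈ 8.79 N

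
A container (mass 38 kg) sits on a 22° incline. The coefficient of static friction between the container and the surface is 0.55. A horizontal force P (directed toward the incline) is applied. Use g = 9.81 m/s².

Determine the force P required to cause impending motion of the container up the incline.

At impending motion up the slope, friction acts down-slope at its limit: f = μ_s N.
Perpendicular to the incline: N = m g cos θ + P sin θ.
Along the incline: P cos θ = m g sin θ + μ_s N = m g sin θ + μ_s (m g cos θ + P sin θ).
Solving, P (cos θ − μ_s sin θ) = m g (sin θ + μ_s cos θ), so P = 38×9.81×(sin 22° + 0.55 cos 22°)/(cos 22° − 0.55 sin 22°) = 373×0.8846/0.7212 = 457 N.

P ≈ 457 N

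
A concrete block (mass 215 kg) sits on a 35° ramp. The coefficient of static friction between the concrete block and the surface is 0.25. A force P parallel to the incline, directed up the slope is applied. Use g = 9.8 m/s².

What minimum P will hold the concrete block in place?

P_min ≈ 777 N

The concrete block tends to slide down (tan θ > μ_s), so at the point of impending slip friction acts up-slope at its limit: f = μ_s N.
P is parallel to the surface, so N = m g cos θ = 1730 N.
Along the incline: P + μ_s N = m g sin θ, so P = 1210 − 0.25×1730 = 777 N.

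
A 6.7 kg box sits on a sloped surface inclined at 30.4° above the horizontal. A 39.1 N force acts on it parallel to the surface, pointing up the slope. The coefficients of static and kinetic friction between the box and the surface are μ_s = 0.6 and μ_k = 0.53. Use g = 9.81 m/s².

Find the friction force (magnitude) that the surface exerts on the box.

f ≈ 5.84 N (down the incline)

The normal reaction is N = m g cos θ = 56.69 N.
The friction needed for equilibrium is m g sin θ − P = 33.26 − 39.1 = -5.84 N, measured positive up-slope.
Maximum static friction available: μ_s N = 0.6 × 56.69 = 34.01 N.
Since |-5.84| ≤ 34.01 N, the box remains in static equilibrium and friction takes exactly the required value.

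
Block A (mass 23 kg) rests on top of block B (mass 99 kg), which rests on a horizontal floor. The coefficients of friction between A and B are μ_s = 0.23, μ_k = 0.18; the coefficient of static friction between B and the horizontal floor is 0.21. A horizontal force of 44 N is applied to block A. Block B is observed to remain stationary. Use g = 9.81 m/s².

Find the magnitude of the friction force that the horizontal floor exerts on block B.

f ≈ 44 N

Between the blocks, N₁ = m_A g = 225.6 N.
Maximum static friction on A from B: μ_s N₁ = 0.23×225.6 = 51.89 N.
P = 44 N is within that limit, so A and B move together (both at rest); the A–B friction is simply f₁ = P = 44 N.
B experiences an equal 44 N forward from A (third law). B is in equilibrium, so the floor supplies f₂ = 44 N of static friction (limit μ_s(m_A+m_B)g = 251.3 N, not exceeded).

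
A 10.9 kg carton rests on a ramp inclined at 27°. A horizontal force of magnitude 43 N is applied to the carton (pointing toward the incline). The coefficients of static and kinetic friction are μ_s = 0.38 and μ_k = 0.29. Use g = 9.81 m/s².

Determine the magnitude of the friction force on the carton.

The horizontal push has a component P sin θ into the surface, so N = m g cos θ + P sin θ = 95.27 + 19.52 = 114.8 N.
Parallel to the incline: P cos θ − m g sin θ = 38.31 − 48.54 = -10.23 N; the friction needed to balance this is 10.23 N acting up the slope.
The limit of static friction is μ_s N = 43.62 N.
Since 10.23 N is within the 43.62 N limit, the carton stays put and friction is exactly 10.2 N.

f ≈ 10.2 N (up the incline)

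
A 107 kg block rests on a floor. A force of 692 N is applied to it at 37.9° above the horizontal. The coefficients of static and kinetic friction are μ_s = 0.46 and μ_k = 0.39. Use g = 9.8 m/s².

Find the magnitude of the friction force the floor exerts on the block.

The vertical component of P reduces the normal force: N = m g − P sin α = 1049 − 425.1 = 623.5 N.
For equilibrium, f = P cos α = 692×cos 37.9° = 546 N.
The static-friction limit is μ_s N = 286.8 N.
The required friction exceeds μ_s N, so the block moves and f = μ_k N = 243 N.

f ≈ 243 N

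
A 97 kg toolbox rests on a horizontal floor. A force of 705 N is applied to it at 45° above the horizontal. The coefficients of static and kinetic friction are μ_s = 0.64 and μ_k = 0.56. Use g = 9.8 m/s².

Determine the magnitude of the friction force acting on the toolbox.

f ≈ 253 N

The vertical component of P reduces the normal force: N = m g − P sin α = 950.6 − 498.5 = 452.1 N.
Horizontally, friction must balance P cos α = 498.5 N.
The static-friction limit is μ_s N = 289.3 N.
The required friction exceeds μ_s N, so the toolbox moves and f = μ_k N = 253 N.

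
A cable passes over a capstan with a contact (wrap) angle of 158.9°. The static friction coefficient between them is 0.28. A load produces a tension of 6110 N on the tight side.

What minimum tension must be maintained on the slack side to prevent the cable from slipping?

Capstan equation at impending slip: T_tight/T_slack = e^{μβ}.
β = 158.9° = 2.773 rad; e^{μβ} = e^{0.28×2.773} = 2.174.
T_slack = T_tight / e^{μβ} = 6110 / 2.174 = 2810 N.

T_min ≈ 2810 N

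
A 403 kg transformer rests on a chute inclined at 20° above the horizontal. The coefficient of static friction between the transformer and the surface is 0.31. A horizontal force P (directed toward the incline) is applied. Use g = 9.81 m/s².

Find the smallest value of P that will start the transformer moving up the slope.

At impending motion up the slope, friction acts down-slope at its limit: f = μ_s N.
Perpendicular to the incline: N = m g cos θ + P sin θ.
Along the incline: P cos θ = m g sin θ + μ_s N = m g sin θ + μ_s (m g cos θ + P sin θ).
Solving, P (cos θ − μ_s sin θ) = m g (sin θ + μ_s cos θ), so P = 403×9.81×(sin 20° + 0.31 cos 20°)/(cos 20° − 0.31 sin 20°) = 3950×0.6333/0.8337 = 3000 N.

P ≈ 3000 N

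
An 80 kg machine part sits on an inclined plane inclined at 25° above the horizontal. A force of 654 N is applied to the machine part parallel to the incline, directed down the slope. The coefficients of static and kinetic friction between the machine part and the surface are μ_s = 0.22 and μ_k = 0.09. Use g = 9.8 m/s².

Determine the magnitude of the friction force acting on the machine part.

Normal force: N = m g cos θ = 80 × 9.8 × cos 25° = 710.5 N.
For equilibrium along the incline the friction force must supply f = m g sin θ + P = 331.3 + 654 = 985.3 N (positive meaning up-slope).
Maximum static friction available: μ_s N = 0.22 × 710.5 = 156.3 N.
|985.3| exceeds 156.3 N, so the machine part slips down-slope; friction is kinetic, f = μ_k N = 0.09×710.5 = 63.9 N.

f ≈ 63.9 N (up the incline)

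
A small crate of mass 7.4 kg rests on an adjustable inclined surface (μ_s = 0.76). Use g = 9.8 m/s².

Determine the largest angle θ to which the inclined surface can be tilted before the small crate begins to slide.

At the slip threshold, m g sin θ = μ_s · m g cos θ, so tan θ = μ_s.
θ_max = arctan(0.76) = 37.2°.

θ_max ≈ 37.2°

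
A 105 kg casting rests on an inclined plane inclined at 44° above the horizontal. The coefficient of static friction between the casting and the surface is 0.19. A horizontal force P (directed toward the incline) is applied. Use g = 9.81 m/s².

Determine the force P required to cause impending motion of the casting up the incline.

At impending motion up the slope, friction acts down-slope at its limit: f = μ_s N.
Perpendicular to the incline: N = m g cos θ + P sin θ.
Along the incline: P cos θ = m g sin θ + μ_s N = m g sin θ + μ_s (m g cos θ + P sin θ).
Solving, P (cos θ − μ_s sin θ) = m g (sin θ + μ_s cos θ), so P = 105×9.81×(sin 44° + 0.19 cos 44°)/(cos 44° − 0.19 sin 44°) = 1030×0.8313/0.5874 = 1460 N.

P ≈ 1460 N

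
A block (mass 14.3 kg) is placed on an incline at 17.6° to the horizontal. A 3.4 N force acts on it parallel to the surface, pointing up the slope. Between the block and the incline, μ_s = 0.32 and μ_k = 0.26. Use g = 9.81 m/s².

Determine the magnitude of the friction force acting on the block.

f ≈ 39 N (up the incline)

Perpendicular to the surface, N = m g cos θ = 14.3·9.81·cos 17.6° = 133.7 N.
For equilibrium along the incline the friction force must supply f = m g sin θ − P = 42.42 − 3.4 = 39.02 N (positive meaning up-slope).
Static friction can supply at most μ_s N = 42.79 N.
Since |39.02| ≤ 42.79 N, static friction is sufficient; f equals the required value, not μ_s N.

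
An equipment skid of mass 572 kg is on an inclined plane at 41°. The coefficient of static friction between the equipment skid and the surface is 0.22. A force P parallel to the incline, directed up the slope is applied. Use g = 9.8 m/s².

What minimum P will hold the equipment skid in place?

P_min ≈ 2750 N

The equipment skid tends to slide down (tan θ > μ_s), so at the point of impending slip friction acts up-slope at its limit: f = μ_s N.
P is parallel to the surface, so N = m g cos θ = 4230 N.
Along the incline: P + μ_s N = m g sin θ, so P = 3680 − 0.22×4230 = 2750 N.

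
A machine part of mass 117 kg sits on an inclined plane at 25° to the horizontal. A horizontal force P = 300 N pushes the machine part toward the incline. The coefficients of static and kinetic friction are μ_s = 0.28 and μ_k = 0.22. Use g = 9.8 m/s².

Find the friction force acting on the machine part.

Normal direction: N = m g cos θ + P sin θ = 1166 N.
Parallel to the incline: P cos θ − m g sin θ = 271.9 − 484.6 = -212.7 N; the friction needed to balance this is 212.7 N acting up the slope.
Maximum static friction: μ_s N = 0.28 × 1166 = 326.5 N.
|f_req| = 212.7 ≤ 326.5 N → the machine part is in equilibrium; friction equals the required value.

f ≈ 213 N (up the incline)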